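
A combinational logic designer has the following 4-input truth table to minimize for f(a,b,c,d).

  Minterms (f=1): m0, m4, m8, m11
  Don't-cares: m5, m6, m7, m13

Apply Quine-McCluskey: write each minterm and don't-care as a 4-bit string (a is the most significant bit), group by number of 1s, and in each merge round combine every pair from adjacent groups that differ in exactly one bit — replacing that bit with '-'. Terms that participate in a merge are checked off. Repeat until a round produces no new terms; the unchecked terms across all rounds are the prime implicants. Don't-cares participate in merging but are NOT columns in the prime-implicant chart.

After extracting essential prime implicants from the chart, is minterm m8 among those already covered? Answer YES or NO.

size-2^0 implicants → 0000(✓)  0100(✓)  0101(✓)  0110(✓)  0111(✓)  1000(✓)  1011  1101(✓)
size-2^1 implicants → -000  -101  0-00  01-0(✓)  01-1(✓)  010-(✓)  011-(✓)
size-2^2 implicants → 01--
Unchecked terms (primes): -000, -101, 0-00, 01--, 1011
Minterm coverage:
  m0 ⊆ -000,0-00
  m4 ⊆ 0-00,01--
  m8 ⊆ -000 [E]
  m11 ⊆ 1011 [E]
E = {-000, 1011}

YES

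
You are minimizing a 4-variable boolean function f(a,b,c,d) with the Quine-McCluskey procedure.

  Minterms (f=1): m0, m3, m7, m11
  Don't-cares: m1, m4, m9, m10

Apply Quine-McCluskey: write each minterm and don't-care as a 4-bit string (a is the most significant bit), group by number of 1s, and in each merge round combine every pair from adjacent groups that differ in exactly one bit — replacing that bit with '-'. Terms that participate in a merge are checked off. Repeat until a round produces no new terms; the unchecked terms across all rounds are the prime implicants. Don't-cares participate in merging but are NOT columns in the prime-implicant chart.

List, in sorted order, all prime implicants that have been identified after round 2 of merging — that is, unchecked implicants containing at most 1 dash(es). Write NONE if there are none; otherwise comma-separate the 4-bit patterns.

0-00, 0-11, 000-, 101-

size-2^0 implicants → 0000(✓)  0001(✓)  0011(✓)  0100(✓)  0111(✓)  1001(✓)  1010(✓)  1011(✓)
size-2^1 implicants → -001(✓)  -011(✓)  0-00  0-11  00-1(✓)  000-  10-1(✓)  101-
size-2^2 implicants → -0-1
Unchecked terms (primes): -0-1, 0-00, 0-11, 000-, 101-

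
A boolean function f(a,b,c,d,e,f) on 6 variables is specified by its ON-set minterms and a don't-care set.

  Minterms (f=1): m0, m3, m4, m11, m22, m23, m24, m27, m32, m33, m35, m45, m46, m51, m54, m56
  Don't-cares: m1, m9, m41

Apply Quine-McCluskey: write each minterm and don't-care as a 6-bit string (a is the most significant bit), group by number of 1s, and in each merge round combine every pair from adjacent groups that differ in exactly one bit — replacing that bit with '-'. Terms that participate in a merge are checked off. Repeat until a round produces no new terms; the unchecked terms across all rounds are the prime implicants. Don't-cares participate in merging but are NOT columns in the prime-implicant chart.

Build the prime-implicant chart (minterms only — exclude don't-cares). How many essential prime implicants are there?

9

[col 0] 000000*, 000001*, 000011*, 000100*, 001001*, 001011*, 010110*, 010111*, 011000*, 011011*, 100000*, 100001*, 100011*, 101001*, 101101*, 101110, 110011*, 110110*, 111000*
[col 1] -00000*, -00001*, -00011*, -01001*, -10110, -11000, 0-1011, 00-001*, 00-011*, 000-00, 0000-1*, 00000-*, 0010-1*, 01011-, 1-0011, 10-001*, 1000-1*, 10000-*, 101-01
[col 2] -0-001, -000-1, -0000-, 00-0-1
Prime implicants: -0-001, -000-1, -0000-, -10110, -11000, 0-1011, 00-0-1, 000-00, 01011-, 1-0011, 101-01, 101110
PI chart (minterm → PIs covering it):
  0 | -0000-,000-00
  3 | -000-1,00-0-1
  4 | 000-00  (sole → essential)
  11 | 0-1011,00-0-1
  22 | -10110,01011-
  23 | 01011-  (sole → essential)
  24 | -11000  (sole → essential)
  27 | 0-1011  (sole → essential)
  32 | -0000-  (sole → essential)
  33 | -0-001,-000-1,-0000-
  35 | -000-1,1-0011
  45 | 101-01  (sole → essential)
  46 | 101110  (sole → essential)
  51 | 1-0011  (sole → essential)
  54 | -10110  (sole → essential)
  56 | -11000  (sole → essential)
Essential prime implicants: -0000-, -10110, -11000, 0-1011, 000-00, 01011-, 1-0011, 101-01, 101110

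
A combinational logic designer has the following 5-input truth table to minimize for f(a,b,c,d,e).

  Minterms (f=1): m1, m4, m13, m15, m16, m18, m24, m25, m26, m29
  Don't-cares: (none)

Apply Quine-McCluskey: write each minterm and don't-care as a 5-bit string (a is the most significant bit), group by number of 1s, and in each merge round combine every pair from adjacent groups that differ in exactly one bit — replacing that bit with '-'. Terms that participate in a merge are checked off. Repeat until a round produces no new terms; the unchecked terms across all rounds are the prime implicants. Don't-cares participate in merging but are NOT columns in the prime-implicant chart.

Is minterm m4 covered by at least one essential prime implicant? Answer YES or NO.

YES

Round 0: 00001 00100 01101✓ 01111✓ 10000✓ 10010✓ 11000✓ 11001✓ 11010✓ 11101✓
Round 1: -1101 011-1 1-000✓ 1-010✓ 100-0✓ 11-01 110-0✓ 1100-
Round 2: 1-0-0
PIs = {-1101, 00001, 00100, 011-1, 1-0-0, 11-01, 1100-}
Coverage chart:
  m1: 00001 ←essential
  m4: 00100 ←essential
  m13: -1101,011-1
  m15: 011-1 ←essential
  m16: 1-0-0 ←essential
  m18: 1-0-0 ←essential
  m24: 1-0-0,1100-
  m25: 11-01,1100-
  m26: 1-0-0 ←essential
  m29: -1101,11-01
Essential: 00001, 00100, 011-1, 1-0-0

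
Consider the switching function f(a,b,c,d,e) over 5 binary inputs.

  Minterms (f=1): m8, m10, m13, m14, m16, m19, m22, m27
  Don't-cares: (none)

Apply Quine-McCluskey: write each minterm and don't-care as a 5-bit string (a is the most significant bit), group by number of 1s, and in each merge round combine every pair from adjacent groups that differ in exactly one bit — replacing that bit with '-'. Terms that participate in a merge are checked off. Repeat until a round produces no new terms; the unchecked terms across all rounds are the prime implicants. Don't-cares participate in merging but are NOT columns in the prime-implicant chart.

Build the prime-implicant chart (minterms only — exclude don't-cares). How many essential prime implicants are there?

6

Round 0: 01000✓ 01010✓ 01101 01110✓ 10000 10011✓ 10110 11011✓
Round 1: 01-10 010-0 1-011
PIs = {01-10, 010-0, 01101, 1-011, 10000, 10110}
Coverage chart:
  m8: 010-0 ←essential
  m10: 01-10,010-0
  m13: 01101 ←essential
  m14: 01-10 ←essential
  m16: 10000 ←essential
  m19: 1-011 ←essential
  m22: 10110 ←essential
  m27: 1-011 ←essential
Essential: 01-10, 010-0, 01101, 1-011, 10000, 10110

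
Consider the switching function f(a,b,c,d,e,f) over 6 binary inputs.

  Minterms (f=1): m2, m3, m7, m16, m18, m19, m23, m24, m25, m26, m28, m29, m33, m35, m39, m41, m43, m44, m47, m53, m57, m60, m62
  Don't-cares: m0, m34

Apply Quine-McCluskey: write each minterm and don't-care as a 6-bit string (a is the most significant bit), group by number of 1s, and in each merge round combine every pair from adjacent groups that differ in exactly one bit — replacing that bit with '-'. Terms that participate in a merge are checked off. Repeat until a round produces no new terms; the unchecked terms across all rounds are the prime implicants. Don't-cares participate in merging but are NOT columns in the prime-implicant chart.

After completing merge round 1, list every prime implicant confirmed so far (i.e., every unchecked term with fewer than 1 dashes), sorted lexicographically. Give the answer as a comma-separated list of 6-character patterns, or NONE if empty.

Round 0: 000000✓ 000010✓ 000011✓ 000111✓ 010000✓ 010010✓ 010011✓ 010111✓ 011000✓ 011001✓ 011010✓ 011100✓ 011101✓ 100001✓ 100010✓ 100011✓ 100111✓ 101001✓ 101011✓ 101100✓ 101111✓ 110101 111001✓ 111100✓ 111110✓
Round 1: -00010✓ -00011✓ -00111✓ -11001 -11100 0-0000✓ 0-0010✓ 0-0011✓ 0-0111✓ 000-11✓ 0000-0✓ 00001-✓ 01-000✓ 01-010✓ 010-11✓ 0100-0✓ 01001-✓ 011-00✓ 011-01✓ 0110-0✓ 01100-✓ 01110-✓ 1-1001 1-1100 10-001✓ 10-011✓ 10-111✓ 100-11✓ 1000-1✓ 10001-✓ 101-11✓ 1010-1✓ 1111-0
Round 2: -00-11 -0001- 0-0-11 0-00-0 0-001- 01-0-0 011-0- 10--11 10-0-1
PIs = {-00-11, -0001-, -11001, -11100, 0-0-11, 0-00-0, 0-001-, 01-0-0, 011-0-, 1-1001, 1-1100, 10--11, 10-0-1, 110101, 1111-0}

110101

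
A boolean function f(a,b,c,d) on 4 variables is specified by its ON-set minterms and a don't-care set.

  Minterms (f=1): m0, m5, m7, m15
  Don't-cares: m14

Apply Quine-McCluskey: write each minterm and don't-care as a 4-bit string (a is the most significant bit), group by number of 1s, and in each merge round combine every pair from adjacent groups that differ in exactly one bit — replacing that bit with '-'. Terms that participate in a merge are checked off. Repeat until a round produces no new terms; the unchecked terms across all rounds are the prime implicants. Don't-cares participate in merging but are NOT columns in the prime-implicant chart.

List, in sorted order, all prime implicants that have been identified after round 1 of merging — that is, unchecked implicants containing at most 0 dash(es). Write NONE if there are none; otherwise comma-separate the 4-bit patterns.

0000

[col 0] 0000, 0101*, 0111*, 1110*, 1111*
[col 1] -111, 01-1, 111-
Prime implicants: -111, 0000, 01-1, 111-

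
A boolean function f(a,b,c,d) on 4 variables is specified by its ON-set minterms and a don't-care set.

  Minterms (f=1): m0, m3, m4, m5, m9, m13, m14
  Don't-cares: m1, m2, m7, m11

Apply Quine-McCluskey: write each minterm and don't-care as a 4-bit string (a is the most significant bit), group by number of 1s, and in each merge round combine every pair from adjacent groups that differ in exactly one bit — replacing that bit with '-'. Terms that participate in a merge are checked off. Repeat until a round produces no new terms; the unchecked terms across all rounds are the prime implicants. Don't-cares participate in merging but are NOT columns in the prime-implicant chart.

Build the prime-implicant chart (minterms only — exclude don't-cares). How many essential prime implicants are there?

3

Round 0: 0000✓ 0001✓ 0010✓ 0011✓ 0100✓ 0101✓ 0111✓ 1001✓ 1011✓ 1101✓ 1110
Round 1: -001✓ -011✓ -101✓ 0-00✓ 0-01✓ 0-11✓ 00-0✓ 00-1✓ 000-✓ 001-✓ 01-1✓ 010-✓ 1-01✓ 10-1✓
Round 2: --01 -0-1 0--1 0-0- 00--
PIs = {--01, -0-1, 0--1, 0-0-, 00--, 1110}
Coverage chart:
  m0: 0-0-,00--
  m3: -0-1,0--1,00--
  m4: 0-0- ←essential
  m5: --01,0--1,0-0-
  m9: --01,-0-1
  m13: --01 ←essential
  m14: 1110 ←essential
Essential: --01, 0-0-, 1110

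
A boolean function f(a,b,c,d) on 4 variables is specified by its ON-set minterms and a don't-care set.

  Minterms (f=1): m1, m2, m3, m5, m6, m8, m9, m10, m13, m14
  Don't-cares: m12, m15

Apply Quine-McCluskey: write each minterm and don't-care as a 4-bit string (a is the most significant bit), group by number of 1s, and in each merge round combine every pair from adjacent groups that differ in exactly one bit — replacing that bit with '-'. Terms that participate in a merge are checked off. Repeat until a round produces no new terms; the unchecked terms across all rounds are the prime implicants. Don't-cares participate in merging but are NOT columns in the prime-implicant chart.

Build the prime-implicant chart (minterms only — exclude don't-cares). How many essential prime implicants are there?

2

size-2^0 implicants → 0001(✓)  0010(✓)  0011(✓)  0101(✓)  0110(✓)  1000(✓)  1001(✓)  1010(✓)  1100(✓)  1101(✓)  1110(✓)  1111(✓)
size-2^1 implicants → -001(✓)  -010(✓)  -101(✓)  -110(✓)  0-01(✓)  0-10(✓)  00-1  001-  1-00(✓)  1-01(✓)  1-10(✓)  10-0(✓)  100-(✓)  11-0(✓)  11-1(✓)  110-(✓)  111-(✓)
size-2^2 implicants → --01  --10  1--0  1-0-  11--
Unchecked terms (primes): --01, --10, 00-1, 001-, 1--0, 1-0-, 11--
Minterm coverage:
  m1 ⊆ --01,00-1
  m2 ⊆ --10,001-
  m3 ⊆ 00-1,001-
  m5 ⊆ --01 [E]
  m6 ⊆ --10 [E]
  m8 ⊆ 1--0,1-0-
  m9 ⊆ --01,1-0-
  m10 ⊆ --10,1--0
  m13 ⊆ --01,1-0-,11--
  m14 ⊆ --10,1--0,11--
E = {--01, --10}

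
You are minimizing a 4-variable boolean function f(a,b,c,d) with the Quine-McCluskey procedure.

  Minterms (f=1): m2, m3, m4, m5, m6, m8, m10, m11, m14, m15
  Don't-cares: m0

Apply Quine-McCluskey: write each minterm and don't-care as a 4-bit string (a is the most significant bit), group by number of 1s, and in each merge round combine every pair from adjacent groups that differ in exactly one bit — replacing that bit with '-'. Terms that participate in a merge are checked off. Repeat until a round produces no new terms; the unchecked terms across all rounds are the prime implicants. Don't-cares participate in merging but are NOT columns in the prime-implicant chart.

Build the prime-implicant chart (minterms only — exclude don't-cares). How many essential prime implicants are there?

4

size-2^0 implicants → 0000(✓)  0010(✓)  0011(✓)  0100(✓)  0101(✓)  0110(✓)  1000(✓)  1010(✓)  1011(✓)  1110(✓)  1111(✓)
size-2^1 implicants → -000(✓)  -010(✓)  -011(✓)  -110(✓)  0-00(✓)  0-10(✓)  00-0(✓)  001-(✓)  01-0(✓)  010-  1-10(✓)  1-11(✓)  10-0(✓)  101-(✓)  111-(✓)
size-2^2 implicants → --10  -0-0  -01-  0--0  1-1-
Unchecked terms (primes): --10, -0-0, -01-, 0--0, 010-, 1-1-
Minterm coverage:
  m2 ⊆ --10,-0-0,-01-,0--0
  m3 ⊆ -01- [E]
  m4 ⊆ 0--0,010-
  m5 ⊆ 010- [E]
  m6 ⊆ --10,0--0
  m8 ⊆ -0-0 [E]
  m10 ⊆ --10,-0-0,-01-,1-1-
  m11 ⊆ -01-,1-1-
  m14 ⊆ --10,1-1-
  m15 ⊆ 1-1- [E]
E = {-0-0, -01-, 010-, 1-1-}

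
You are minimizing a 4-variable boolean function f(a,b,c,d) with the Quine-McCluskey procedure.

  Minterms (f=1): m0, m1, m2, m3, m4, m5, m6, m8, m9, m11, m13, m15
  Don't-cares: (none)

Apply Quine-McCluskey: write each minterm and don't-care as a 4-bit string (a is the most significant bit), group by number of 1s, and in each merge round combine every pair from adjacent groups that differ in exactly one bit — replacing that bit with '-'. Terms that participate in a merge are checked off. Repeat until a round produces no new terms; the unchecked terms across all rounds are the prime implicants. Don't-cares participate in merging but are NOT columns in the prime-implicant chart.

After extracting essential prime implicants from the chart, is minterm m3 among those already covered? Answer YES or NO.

Round 0: 0000✓ 0001✓ 0010✓ 0011✓ 0100✓ 0101✓ 0110✓ 1000✓ 1001✓ 1011✓ 1101✓ 1111✓
Round 1: -000✓ -001✓ -011✓ -101✓ 0-00✓ 0-01✓ 0-10✓ 00-0✓ 00-1✓ 000-✓ 001-✓ 01-0✓ 010-✓ 1-01✓ 1-11✓ 10-1✓ 100-✓ 11-1✓
Round 2: --01 -0-1 -00- 0--0 0-0- 00-- 1--1
PIs = {--01, -0-1, -00-, 0--0, 0-0-, 00--, 1--1}
Coverage chart:
  m0: -00-,0--0,0-0-,00--
  m1: --01,-0-1,-00-,0-0-,00--
  m2: 0--0,00--
  m3: -0-1,00--
  m4: 0--0,0-0-
  m5: --01,0-0-
  m6: 0--0 ←essential
  m8: -00- ←essential
  m9: --01,-0-1,-00-,1--1
  m11: -0-1,1--1
  m13: --01,1--1
  m15: 1--1 ←essential
Essential: -00-, 0--0, 1--1

NO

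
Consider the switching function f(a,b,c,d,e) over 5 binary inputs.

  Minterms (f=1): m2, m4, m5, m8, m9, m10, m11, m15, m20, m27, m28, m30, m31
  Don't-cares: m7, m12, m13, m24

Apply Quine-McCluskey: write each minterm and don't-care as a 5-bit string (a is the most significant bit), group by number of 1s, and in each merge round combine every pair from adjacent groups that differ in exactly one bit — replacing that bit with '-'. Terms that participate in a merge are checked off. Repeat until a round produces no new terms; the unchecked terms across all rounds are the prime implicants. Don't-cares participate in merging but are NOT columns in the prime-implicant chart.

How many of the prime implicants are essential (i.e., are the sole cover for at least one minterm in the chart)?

[col 0] 00010*, 00100*, 00101*, 00111*, 01000*, 01001*, 01010*, 01011*, 01100*, 01101*, 01111*, 10100*, 11000*, 11011*, 11100*, 11110*, 11111*
[col 1] -0100*, -1000*, -1011*, -1100*, -1111*, 0-010, 0-100*, 0-101*, 0-111*, 001-1*, 0010-*, 01-00*, 01-01*, 01-11*, 010-0*, 010-1*, 0100-*, 0101-*, 011-1*, 0110-*, 1-100*, 11-00*, 11-11*, 111-0, 1111-
[col 2] --100, -1-00, -1-11, 0-1-1, 0-10-, 01--1, 01-0-, 010--
Prime implicants: --100, -1-00, -1-11, 0-010, 0-1-1, 0-10-, 01--1, 01-0-, 010--, 111-0, 1111-
PI chart (minterm → PIs covering it):
  2 | 0-010  (sole → essential)
  4 | --100,0-10-
  5 | 0-1-1,0-10-
  8 | -1-00,01-0-,010--
  9 | 01--1,01-0-,010--
  10 | 0-010,010--
  11 | -1-11,01--1,010--
  15 | -1-11,0-1-1,01--1
  20 | --100  (sole → essential)
  27 | -1-11  (sole → essential)
  28 | --100,-1-00,111-0
  30 | 111-0,1111-
  31 | -1-11,1111-
Essential prime implicants: --100, -1-11, 0-010

3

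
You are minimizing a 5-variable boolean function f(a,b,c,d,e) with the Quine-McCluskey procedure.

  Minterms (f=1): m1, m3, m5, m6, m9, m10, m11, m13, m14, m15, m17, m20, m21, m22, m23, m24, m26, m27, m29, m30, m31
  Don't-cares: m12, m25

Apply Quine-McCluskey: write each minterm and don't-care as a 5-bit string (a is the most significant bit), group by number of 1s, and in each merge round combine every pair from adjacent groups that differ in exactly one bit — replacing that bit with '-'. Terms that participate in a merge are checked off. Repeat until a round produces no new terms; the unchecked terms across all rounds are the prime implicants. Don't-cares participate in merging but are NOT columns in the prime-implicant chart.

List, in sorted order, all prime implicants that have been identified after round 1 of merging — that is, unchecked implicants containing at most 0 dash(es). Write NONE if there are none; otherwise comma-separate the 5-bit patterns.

NONE

Round 0: 00001✓ 00011✓ 00101✓ 00110✓ 01001✓ 01010✓ 01011✓ 01100✓ 01101✓ 01110✓ 01111✓ 10001✓ 10100✓ 10101✓ 10110✓ 10111✓ 11000✓ 11001✓ 11010✓ 11011✓ 11101✓ 11110✓ 11111✓
Round 1: -0001✓ -0101✓ -0110✓ -1001✓ -1010✓ -1011✓ -1101✓ -1110✓ -1111✓ 0-001✓ 0-011✓ 0-101✓ 0-110✓ 00-01✓ 000-1✓ 01-01✓ 01-10✓ 01-11✓ 010-1✓ 0101-✓ 011-0✓ 011-1✓ 0110-✓ 0111-✓ 1-001✓ 1-101✓ 1-110✓ 1-111✓ 10-01✓ 101-0✓ 101-1✓ 1010-✓ 1011-✓ 11-01✓ 11-10✓ 11-11✓ 110-0✓ 110-1✓ 1100-✓ 1101-✓ 111-1✓ 1111-✓
Round 2: --001✓ --101✓ --110 -0-01✓ -1-01✓ -1-10✓ -1-11✓ -10-1✓ -101-✓ -11-1✓ -111-✓ 0--01✓ 0-0-1 01--1✓ 01-1-✓ 011-- 1--01✓ 1-1-1 1-11- 101-- 11--1✓ 11-1-✓ 110--
Round 3: ---01 -1--1 -1-1-
PIs = {---01, --110, -1--1, -1-1-, 0-0-1, 011--, 1-1-1, 1-11-, 101--, 110--}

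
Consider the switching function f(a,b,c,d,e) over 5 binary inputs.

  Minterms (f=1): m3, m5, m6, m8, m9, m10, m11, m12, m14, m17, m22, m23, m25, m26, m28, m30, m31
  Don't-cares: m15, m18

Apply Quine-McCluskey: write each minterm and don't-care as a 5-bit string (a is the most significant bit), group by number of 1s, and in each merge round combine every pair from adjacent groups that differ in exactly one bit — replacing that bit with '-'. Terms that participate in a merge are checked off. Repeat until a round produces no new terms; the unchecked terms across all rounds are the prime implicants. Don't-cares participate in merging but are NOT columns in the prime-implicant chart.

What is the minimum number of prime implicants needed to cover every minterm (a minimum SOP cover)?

8

Round 0: 00011✓ 00101 00110✓ 01000✓ 01001✓ 01010✓ 01011✓ 01100✓ 01110✓ 01111✓ 10001✓ 10010✓ 10110✓ 10111✓ 11001✓ 11010✓ 11100✓ 11110✓ 11111✓
Round 1: -0110✓ -1001 -1010✓ -1100✓ -1110✓ -1111✓ 0-011 0-110✓ 01-00✓ 01-10✓ 01-11✓ 010-0✓ 010-1✓ 0100-✓ 0101-✓ 011-0✓ 0111-✓ 1-001 1-010✓ 1-110✓ 1-111✓ 10-10✓ 1011-✓ 11-10✓ 111-0✓ 1111-✓
Round 2: --110 -1-10 -11-0 -111- 01--0 01-1- 010-- 1--10 1-11-
PIs = {--110, -1-10, -1001, -11-0, -111-, 0-011, 00101, 01--0, 01-1-, 010--, 1--10, 1-001, 1-11-}
Coverage chart:
  m3: 0-011 ←essential
  m5: 00101 ←essential
  m6: --110 ←essential
  m8: 01--0,010--
  m9: -1001,010--
  m10: -1-10,01--0,01-1-,010--
  m11: 0-011,01-1-,010--
  m12: -11-0,01--0
  m14: --110,-1-10,-11-0,-111-,01--0,01-1-
  m17: 1-001 ←essential
  m22: --110,1--10,1-11-
  m23: 1-11- ←essential
  m25: -1001,1-001
  m26: -1-10,1--10
  m28: -11-0 ←essential
  m30: --110,-1-10,-11-0,-111-,1--10,1-11-
  m31: -111-,1-11-
Essential: --110, -11-0, 0-011, 00101, 1-001, 1-11-
Petrick residual → -1-10, 010--
Min cover (8 terms): cde' + bde' + bce' + a'c'de + a'b'cd'e + a'bc' + ac'd'e + acd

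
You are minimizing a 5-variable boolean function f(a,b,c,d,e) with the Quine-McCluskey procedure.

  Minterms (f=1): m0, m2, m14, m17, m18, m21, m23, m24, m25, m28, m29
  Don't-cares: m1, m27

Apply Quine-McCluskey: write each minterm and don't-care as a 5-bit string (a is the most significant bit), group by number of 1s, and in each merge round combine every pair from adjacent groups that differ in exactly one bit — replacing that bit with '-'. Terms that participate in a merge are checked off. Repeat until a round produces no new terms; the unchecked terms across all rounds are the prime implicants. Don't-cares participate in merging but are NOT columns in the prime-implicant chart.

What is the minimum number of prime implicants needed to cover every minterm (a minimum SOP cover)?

[col 0] 00000*, 00001*, 00010*, 01110, 10001*, 10010*, 10101*, 10111*, 11000*, 11001*, 11011*, 11100*, 11101*
[col 1] -0001, -0010, 000-0, 0000-, 1-001*, 1-101*, 10-01*, 101-1, 11-00*, 11-01*, 110-1, 1100-*, 1110-*
[col 2] 1--01, 11-0-
Prime implicants: -0001, -0010, 000-0, 0000-, 01110, 1--01, 101-1, 11-0-, 110-1
PI chart (minterm → PIs covering it):
  0 | 000-0,0000-
  2 | -0010,000-0
  14 | 01110  (sole → essential)
  17 | -0001,1--01
  18 | -0010  (sole → essential)
  21 | 1--01,101-1
  23 | 101-1  (sole → essential)
  24 | 11-0-  (sole → essential)
  25 | 1--01,11-0-,110-1
  28 | 11-0-  (sole → essential)
  29 | 1--01,11-0-
Essential prime implicants: -0010, 01110, 101-1, 11-0-
Petrick residual → -0001, 000-0
Minimum SOP uses 6 PIs: b'c'd'e + b'c'de' + a'b'c'e' + a'bcde' + ab'ce + abd'

6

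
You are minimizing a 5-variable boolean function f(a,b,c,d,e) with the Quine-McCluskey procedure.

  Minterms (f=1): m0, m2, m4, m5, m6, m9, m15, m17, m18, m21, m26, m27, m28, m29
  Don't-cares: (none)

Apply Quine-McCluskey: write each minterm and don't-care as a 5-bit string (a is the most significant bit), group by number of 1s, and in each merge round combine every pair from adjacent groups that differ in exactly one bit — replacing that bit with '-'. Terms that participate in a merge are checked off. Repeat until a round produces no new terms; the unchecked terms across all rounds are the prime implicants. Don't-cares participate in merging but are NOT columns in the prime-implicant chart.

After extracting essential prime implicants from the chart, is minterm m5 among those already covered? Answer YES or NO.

NO

size-2^0 implicants → 00000(✓)  00010(✓)  00100(✓)  00101(✓)  00110(✓)  01001  01111  10001(✓)  10010(✓)  10101(✓)  11010(✓)  11011(✓)  11100(✓)  11101(✓)
size-2^1 implicants → -0010  -0101  00-00(✓)  00-10(✓)  000-0(✓)  001-0(✓)  0010-  1-010  1-101  10-01  1101-  1110-
size-2^2 implicants → 00--0
Unchecked terms (primes): -0010, -0101, 00--0, 0010-, 01001, 01111, 1-010, 1-101, 10-01, 1101-, 1110-
Minterm coverage:
  m0 ⊆ 00--0 [E]
  m2 ⊆ -0010,00--0
  m4 ⊆ 00--0,0010-
  m5 ⊆ -0101,0010-
  m6 ⊆ 00--0 [E]
  m9 ⊆ 01001 [E]
  m15 ⊆ 01111 [E]
  m17 ⊆ 10-01 [E]
  m18 ⊆ -0010,1-010
  m21 ⊆ -0101,1-101,10-01
  m26 ⊆ 1-010,1101-
  m27 ⊆ 1101- [E]
  m28 ⊆ 1110- [E]
  m29 ⊆ 1-101,1110-
E = {00--0, 01001, 01111, 10-01, 1101-, 1110-}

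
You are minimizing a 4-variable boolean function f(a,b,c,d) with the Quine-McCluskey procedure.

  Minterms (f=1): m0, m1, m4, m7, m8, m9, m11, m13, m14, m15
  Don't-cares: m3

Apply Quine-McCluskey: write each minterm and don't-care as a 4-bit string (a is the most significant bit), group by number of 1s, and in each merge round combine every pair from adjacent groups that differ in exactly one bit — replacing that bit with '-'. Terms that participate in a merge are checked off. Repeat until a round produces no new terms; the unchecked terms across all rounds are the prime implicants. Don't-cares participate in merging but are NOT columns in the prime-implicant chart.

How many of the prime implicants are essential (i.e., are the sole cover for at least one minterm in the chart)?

[col 0] 0000*, 0001*, 0011*, 0100*, 0111*, 1000*, 1001*, 1011*, 1101*, 1110*, 1111*
[col 1] -000*, -001*, -011*, -111*, 0-00, 0-11*, 00-1*, 000-*, 1-01*, 1-11*, 10-1*, 100-*, 11-1*, 111-
[col 2] --11, -0-1, -00-, 1--1
Prime implicants: --11, -0-1, -00-, 0-00, 1--1, 111-
PI chart (minterm → PIs covering it):
  0 | -00-,0-00
  1 | -0-1,-00-
  4 | 0-00  (sole → essential)
  7 | --11  (sole → essential)
  8 | -00-  (sole → essential)
  9 | -0-1,-00-,1--1
  11 | --11,-0-1,1--1
  13 | 1--1  (sole → essential)
  14 | 111-  (sole → essential)
  15 | --11,1--1,111-
Essential prime implicants: --11, -00-, 0-00, 1--1, 111-

5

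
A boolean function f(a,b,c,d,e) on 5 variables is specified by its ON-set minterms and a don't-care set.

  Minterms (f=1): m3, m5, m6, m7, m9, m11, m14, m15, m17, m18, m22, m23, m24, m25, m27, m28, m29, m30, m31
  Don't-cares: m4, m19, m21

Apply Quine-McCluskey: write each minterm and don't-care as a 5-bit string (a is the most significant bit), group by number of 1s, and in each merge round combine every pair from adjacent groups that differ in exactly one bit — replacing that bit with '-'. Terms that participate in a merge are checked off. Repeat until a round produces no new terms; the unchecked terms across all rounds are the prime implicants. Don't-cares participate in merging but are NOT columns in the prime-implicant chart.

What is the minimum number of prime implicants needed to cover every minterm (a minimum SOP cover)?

7

size-2^0 implicants → 00011(✓)  00100(✓)  00101(✓)  00110(✓)  00111(✓)  01001(✓)  01011(✓)  01110(✓)  01111(✓)  10001(✓)  10010(✓)  10011(✓)  10101(✓)  10110(✓)  10111(✓)  11000(✓)  11001(✓)  11011(✓)  11100(✓)  11101(✓)  11110(✓)  11111(✓)
size-2^1 implicants → -0011(✓)  -0101(✓)  -0110(✓)  -0111(✓)  -1001(✓)  -1011(✓)  -1110(✓)  -1111(✓)  0-011(✓)  0-110(✓)  0-111(✓)  00-11(✓)  001-0(✓)  001-1(✓)  0010-(✓)  0011-(✓)  01-11(✓)  010-1(✓)  0111-(✓)  1-001(✓)  1-011(✓)  1-101(✓)  1-110(✓)  1-111(✓)  10-01(✓)  10-10(✓)  10-11(✓)  100-1(✓)  1001-(✓)  101-1(✓)  1011-(✓)  11-00(✓)  11-01(✓)  11-11(✓)  110-1(✓)  1100-(✓)  111-0(✓)  111-1(✓)  1110-(✓)  1111-(✓)
size-2^2 implicants → --011(✓)  --110(✓)  --111(✓)  -0-11(✓)  -01-1  -011-(✓)  -1-11(✓)  -10-1  -111-(✓)  0--11(✓)  0-11-(✓)  001--  1--01(✓)  1--11(✓)  1-0-1(✓)  1-1-1(✓)  1-11-(✓)  10--1(✓)  10-1-  11--1(✓)  11-0-  111--
size-2^3 implicants → ---11  --11-  1---1
Unchecked terms (primes): ---11, --11-, -01-1, -10-1, 001--, 1---1, 10-1-, 11-0-, 111--
Minterm coverage:
  m3 ⊆ ---11 [E]
  m5 ⊆ -01-1,001--
  m6 ⊆ --11-,001--
  m7 ⊆ ---11,--11-,-01-1,001--
  m9 ⊆ -10-1 [E]
  m11 ⊆ ---11,-10-1
  m14 ⊆ --11- [E]
  m15 ⊆ ---11,--11-
  m17 ⊆ 1---1 [E]
  m18 ⊆ 10-1- [E]
  m22 ⊆ --11-,10-1-
  m23 ⊆ ---11,--11-,-01-1,1---1,10-1-
  m24 ⊆ 11-0- [E]
  m25 ⊆ -10-1,1---1,11-0-
  m27 ⊆ ---11,-10-1,1---1
  m28 ⊆ 11-0-,111--
  m29 ⊆ 1---1,11-0-,111--
  m30 ⊆ --11-,111--
  m31 ⊆ ---11,--11-,1---1,111--
E = {---11, --11-, -10-1, 1---1, 10-1-, 11-0-}
Petrick residual → -01-1
Cover = de + cd + b'ce + bc'e + ae + ab'd + abd'  |cover|=7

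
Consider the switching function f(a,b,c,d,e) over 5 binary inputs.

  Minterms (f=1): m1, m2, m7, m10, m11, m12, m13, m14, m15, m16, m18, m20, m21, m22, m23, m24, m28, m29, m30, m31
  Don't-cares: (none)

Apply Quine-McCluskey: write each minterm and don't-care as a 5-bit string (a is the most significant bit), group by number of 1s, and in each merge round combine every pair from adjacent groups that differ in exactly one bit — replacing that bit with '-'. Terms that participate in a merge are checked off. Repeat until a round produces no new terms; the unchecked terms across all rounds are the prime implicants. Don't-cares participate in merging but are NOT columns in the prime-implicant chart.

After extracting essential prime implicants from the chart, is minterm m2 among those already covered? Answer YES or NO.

[col 0] 00001, 00010*, 00111*, 01010*, 01011*, 01100*, 01101*, 01110*, 01111*, 10000*, 10010*, 10100*, 10101*, 10110*, 10111*, 11000*, 11100*, 11101*, 11110*, 11111*
[col 1] -0010, -0111*, -1100*, -1101*, -1110*, -1111*, 0-010, 0-111*, 01-10*, 01-11*, 0101-*, 011-0*, 011-1*, 0110-*, 0111-*, 1-000*, 1-100*, 1-101*, 1-110*, 1-111*, 10-00*, 10-10*, 100-0*, 101-0*, 101-1*, 1010-*, 1011-*, 11-00*, 111-0*, 111-1*, 1110-*, 1111-*
[col 2] --111, -11-0*, -11-1*, -110-*, -111-*, 01-1-, 011--*, 1--00, 1-1-0*, 1-1-1*, 1-10-*, 1-11-*, 10--0, 101--*, 111--*
[col 3] -11--, 1-1--
Prime implicants: --111, -0010, -11--, 0-010, 00001, 01-1-, 1--00, 1-1--, 10--0
PI chart (minterm → PIs covering it):
  1 | 00001  (sole → essential)
  2 | -0010,0-010
  7 | --111  (sole → essential)
  10 | 0-010,01-1-
  11 | 01-1-  (sole → essential)
  12 | -11--  (sole → essential)
  13 | -11--  (sole → essential)
  14 | -11--,01-1-
  15 | --111,-11--,01-1-
  16 | 1--00,10--0
  18 | -0010,10--0
  20 | 1--00,1-1--,10--0
  21 | 1-1--  (sole → essential)
  22 | 1-1--,10--0
  23 | --111,1-1--
  24 | 1--00  (sole → essential)
  28 | -11--,1--00,1-1--
  29 | -11--,1-1--
  30 | -11--,1-1--
  31 | --111,-11--,1-1--
Essential prime implicants: --111, -11--, 00001, 01-1-, 1--00, 1-1--

NO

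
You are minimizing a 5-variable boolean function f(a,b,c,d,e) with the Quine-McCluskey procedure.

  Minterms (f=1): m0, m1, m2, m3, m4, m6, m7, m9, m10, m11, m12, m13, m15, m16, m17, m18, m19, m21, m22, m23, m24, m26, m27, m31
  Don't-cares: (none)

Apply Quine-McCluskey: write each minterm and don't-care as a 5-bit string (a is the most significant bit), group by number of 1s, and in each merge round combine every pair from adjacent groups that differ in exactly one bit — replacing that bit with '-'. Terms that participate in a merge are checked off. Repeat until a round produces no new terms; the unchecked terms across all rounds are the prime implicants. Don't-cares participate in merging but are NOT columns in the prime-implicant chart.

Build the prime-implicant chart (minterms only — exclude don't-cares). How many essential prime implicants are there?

[col 0] 00000*, 00001*, 00010*, 00011*, 00100*, 00110*, 00111*, 01001*, 01010*, 01011*, 01100*, 01101*, 01111*, 10000*, 10001*, 10010*, 10011*, 10101*, 10110*, 10111*, 11000*, 11010*, 11011*, 11111*
[col 1] -0000*, -0001*, -0010*, -0011*, -0110*, -0111*, -1010*, -1011*, -1111*, 0-001*, 0-010*, 0-011*, 0-100, 0-111*, 00-00*, 00-10*, 00-11*, 000-0*, 000-1*, 0000-*, 0001-*, 001-0*, 0011-*, 01-01*, 01-11*, 010-1*, 0101-*, 011-1*, 0110-, 1-000*, 1-010*, 1-011*, 1-111*, 10-01*, 10-10*, 10-11*, 100-0*, 100-1*, 1000-*, 1001-*, 101-1*, 1011-*, 11-11*, 110-0*, 1101-*
[col 2] --010*, --011*, --111*, -0-10*, -0-11*, -00-0*, -00-1*, -000-*, -001-*, -011-*, -1-11*, -101-*, 0--11*, 0-0-1, 0-01-*, 00--0, 00-1-*, 000--*, 01--1, 1--11*, 1-0-0, 1-01-*, 10--1, 10-1-*, 100--*
[col 3] ---11, --01-, -0-1-, -00--
Prime implicants: ---11, --01-, -0-1-, -00--, 0-0-1, 0-100, 00--0, 01--1, 0110-, 1-0-0, 10--1
PI chart (minterm → PIs covering it):
  0 | -00--,00--0
  1 | -00--,0-0-1
  2 | --01-,-0-1-,-00--,00--0
  3 | ---11,--01-,-0-1-,-00--,0-0-1
  4 | 0-100,00--0
  6 | -0-1-,00--0
  7 | ---11,-0-1-
  9 | 0-0-1,01--1
  10 | --01-  (sole → essential)
  11 | ---11,--01-,0-0-1,01--1
  12 | 0-100,0110-
  13 | 01--1,0110-
  15 | ---11,01--1
  16 | -00--,1-0-0
  17 | -00--,10--1
  18 | --01-,-0-1-,-00--,1-0-0
  19 | ---11,--01-,-0-1-,-00--,10--1
  21 | 10--1  (sole → essential)
  22 | -0-1-  (sole → essential)
  23 | ---11,-0-1-,10--1
  24 | 1-0-0  (sole → essential)
  26 | --01-,1-0-0
  27 | ---11,--01-
  31 | ---11  (sole → essential)
Essential prime implicants: ---11, --01-, -0-1-, 1-0-0, 10--1

5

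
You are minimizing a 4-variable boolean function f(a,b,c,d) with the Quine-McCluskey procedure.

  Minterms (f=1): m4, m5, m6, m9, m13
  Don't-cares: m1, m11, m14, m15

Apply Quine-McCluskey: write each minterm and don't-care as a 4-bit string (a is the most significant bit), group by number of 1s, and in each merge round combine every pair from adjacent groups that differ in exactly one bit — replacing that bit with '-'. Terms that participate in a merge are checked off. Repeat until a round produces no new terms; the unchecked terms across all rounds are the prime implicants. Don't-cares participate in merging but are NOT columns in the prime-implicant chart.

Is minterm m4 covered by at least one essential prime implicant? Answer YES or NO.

Round 0: 0001✓ 0100✓ 0101✓ 0110✓ 1001✓ 1011✓ 1101✓ 1110✓ 1111✓
Round 1: -001✓ -101✓ -110 0-01✓ 01-0 010- 1-01✓ 1-11✓ 10-1✓ 11-1✓ 111-
Round 2: --01 1--1
PIs = {--01, -110, 01-0, 010-, 1--1, 111-}
Coverage chart:
  m4: 01-0,010-
  m5: --01,010-
  m6: -110,01-0
  m9: --01,1--1
  m13: --01,1--1
(no essential prime implicants)

NO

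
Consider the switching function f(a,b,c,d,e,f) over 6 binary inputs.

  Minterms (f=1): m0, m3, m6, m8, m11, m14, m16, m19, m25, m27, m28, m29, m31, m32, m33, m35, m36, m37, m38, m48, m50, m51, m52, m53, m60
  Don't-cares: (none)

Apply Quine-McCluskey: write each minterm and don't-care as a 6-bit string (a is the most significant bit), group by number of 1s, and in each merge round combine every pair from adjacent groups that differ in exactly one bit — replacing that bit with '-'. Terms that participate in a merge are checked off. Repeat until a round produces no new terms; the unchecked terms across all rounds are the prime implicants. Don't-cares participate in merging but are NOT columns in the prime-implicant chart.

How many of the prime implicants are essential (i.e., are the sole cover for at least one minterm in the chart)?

Round 0: 000000✓ 000011✓ 000110✓ 001000✓ 001011✓ 001110✓ 010000✓ 010011✓ 011001✓ 011011✓ 011100✓ 011101✓ 011111✓ 100000✓ 100001✓ 100011✓ 100100✓ 100101✓ 100110✓ 110000✓ 110010✓ 110011✓ 110100✓ 110101✓ 111100✓
Round 1: -00000✓ -00011✓ -00110 -10000✓ -10011✓ -11100 0-0000✓ 0-0011✓ 0-1011✓ 00-000 00-011✓ 00-110 01-011✓ 011-01✓ 011-11✓ 0110-1✓ 0111-1✓ 01110- 1-0000✓ 1-0011✓ 1-0100✓ 1-0101✓ 100-00✓ 100-01✓ 1000-1 10000-✓ 1001-0 10010-✓ 11-100 110-00✓ 1100-0 11001- 11010-✓
Round 2: --0000 --0011 0--011 011--1 1-0-00 1-010- 100-0-
PIs = {--0000, --0011, -00110, -11100, 0--011, 00-000, 00-110, 011--1, 01110-, 1-0-00, 1-010-, 100-0-, 1000-1, 1001-0, 11-100, 1100-0, 11001-}
Coverage chart:
  m0: --0000,00-000
  m3: --0011,0--011
  m6: -00110,00-110
  m8: 00-000 ←essential
  m11: 0--011 ←essential
  m14: 00-110 ←essential
  m16: --0000 ←essential
  m19: --0011,0--011
  m25: 011--1 ←essential
  m27: 0--011,011--1
  m28: -11100,01110-
  m29: 011--1,01110-
  m31: 011--1 ←essential
  m32: --0000,1-0-00,100-0-
  m33: 100-0-,1000-1
  m35: --0011,1000-1
  m36: 1-0-00,1-010-,100-0-,1001-0
  m37: 1-010-,100-0-
  m38: -00110,1001-0
  m48: --0000,1-0-00,1100-0
  m50: 1100-0,11001-
  m51: --0011,11001-
  m52: 1-0-00,1-010-,11-100
  m53: 1-010- ←essential
  m60: -11100,11-100
Essential: --0000, 0--011, 00-000, 00-110, 011--1, 1-010-

6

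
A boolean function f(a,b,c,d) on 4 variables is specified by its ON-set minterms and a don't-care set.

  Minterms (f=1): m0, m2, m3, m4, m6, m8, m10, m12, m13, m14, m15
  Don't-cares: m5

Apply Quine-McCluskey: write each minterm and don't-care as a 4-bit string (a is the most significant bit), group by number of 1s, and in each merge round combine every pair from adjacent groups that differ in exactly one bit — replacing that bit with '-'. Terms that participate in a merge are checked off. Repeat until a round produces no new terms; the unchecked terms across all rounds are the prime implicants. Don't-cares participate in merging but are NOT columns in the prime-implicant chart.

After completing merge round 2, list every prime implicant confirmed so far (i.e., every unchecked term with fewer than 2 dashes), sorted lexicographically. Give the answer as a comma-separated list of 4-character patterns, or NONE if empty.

size-2^0 implicants → 0000(✓)  0010(✓)  0011(✓)  0100(✓)  0101(✓)  0110(✓)  1000(✓)  1010(✓)  1100(✓)  1101(✓)  1110(✓)  1111(✓)
size-2^1 implicants → -000(✓)  -010(✓)  -100(✓)  -101(✓)  -110(✓)  0-00(✓)  0-10(✓)  00-0(✓)  001-  01-0(✓)  010-(✓)  1-00(✓)  1-10(✓)  10-0(✓)  11-0(✓)  11-1(✓)  110-(✓)  111-(✓)
size-2^2 implicants → --00(✓)  --10(✓)  -0-0(✓)  -1-0(✓)  -10-  0--0(✓)  1--0(✓)  11--
size-2^3 implicants → ---0
Unchecked terms (primes): ---0, -10-, 001-, 11--

001-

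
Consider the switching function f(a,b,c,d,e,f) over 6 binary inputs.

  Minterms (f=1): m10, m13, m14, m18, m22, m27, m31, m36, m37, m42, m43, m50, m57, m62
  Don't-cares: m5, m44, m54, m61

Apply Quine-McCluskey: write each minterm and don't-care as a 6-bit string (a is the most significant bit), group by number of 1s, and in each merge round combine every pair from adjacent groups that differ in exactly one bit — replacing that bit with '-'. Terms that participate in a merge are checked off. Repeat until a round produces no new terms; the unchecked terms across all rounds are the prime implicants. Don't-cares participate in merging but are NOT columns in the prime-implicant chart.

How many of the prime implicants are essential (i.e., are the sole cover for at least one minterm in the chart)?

7

[col 0] 000101*, 001010*, 001101*, 001110*, 010010*, 010110*, 011011*, 011111*, 100100*, 100101*, 101010*, 101011*, 101100*, 110010*, 110110*, 111001*, 111101*, 111110*
[col 1] -00101, -01010, -10010*, -10110*, 00-101, 001-10, 010-10*, 011-11, 10-100, 10010-, 10101-, 11-110, 110-10*, 111-01
[col 2] -10-10
Prime implicants: -00101, -01010, -10-10, 00-101, 001-10, 011-11, 10-100, 10010-, 10101-, 11-110, 111-01
PI chart (minterm → PIs covering it):
  10 | -01010,001-10
  13 | 00-101  (sole → essential)
  14 | 001-10  (sole → essential)
  18 | -10-10  (sole → essential)
  22 | -10-10  (sole → essential)
  27 | 011-11  (sole → essential)
  31 | 011-11  (sole → essential)
  36 | 10-100,10010-
  37 | -00101,10010-
  42 | -01010,10101-
  43 | 10101-  (sole → essential)
  50 | -10-10  (sole → essential)
  57 | 111-01  (sole → essential)
  62 | 11-110  (sole → essential)
Essential prime implicants: -10-10, 00-101, 001-10, 011-11, 10101-, 11-110, 111-01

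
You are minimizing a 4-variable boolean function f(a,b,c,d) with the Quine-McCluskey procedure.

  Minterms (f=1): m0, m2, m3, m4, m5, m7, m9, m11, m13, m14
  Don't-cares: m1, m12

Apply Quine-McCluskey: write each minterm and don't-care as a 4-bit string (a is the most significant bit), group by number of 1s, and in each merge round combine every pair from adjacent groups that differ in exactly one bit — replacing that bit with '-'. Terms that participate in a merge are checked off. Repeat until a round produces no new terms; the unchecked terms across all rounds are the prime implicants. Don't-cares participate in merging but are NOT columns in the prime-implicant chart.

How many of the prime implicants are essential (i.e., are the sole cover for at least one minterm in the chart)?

4

Round 0: 0000✓ 0001✓ 0010✓ 0011✓ 0100✓ 0101✓ 0111✓ 1001✓ 1011✓ 1100✓ 1101✓ 1110✓
Round 1: -001✓ -011✓ -100✓ -101✓ 0-00✓ 0-01✓ 0-11✓ 00-0✓ 00-1✓ 000-✓ 001-✓ 01-1✓ 010-✓ 1-01✓ 10-1✓ 11-0 110-✓
Round 2: --01 -0-1 -10- 0--1 0-0- 00--
PIs = {--01, -0-1, -10-, 0--1, 0-0-, 00--, 11-0}
Coverage chart:
  m0: 0-0-,00--
  m2: 00-- ←essential
  m3: -0-1,0--1,00--
  m4: -10-,0-0-
  m5: --01,-10-,0--1,0-0-
  m7: 0--1 ←essential
  m9: --01,-0-1
  m11: -0-1 ←essential
  m13: --01,-10-
  m14: 11-0 ←essential
Essential: -0-1, 0--1, 00--, 11-0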